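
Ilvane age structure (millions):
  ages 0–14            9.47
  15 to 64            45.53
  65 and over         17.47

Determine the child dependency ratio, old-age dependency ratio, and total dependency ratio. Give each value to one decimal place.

Youth dependency ratio = 9.47 / 45.53 × 100 = 20.8
Old-age dependency ratio = 17.47 / 45.53 × 100 = 38.4
Total dependency ratio = (9.47 + 17.47) / 45.53 × 100 = 26.94 / 45.53 × 100 = 59.2

Youth dependency ratio: 20.8
Old-age dependency ratio: 38.4
Total dependency ratio: 59.2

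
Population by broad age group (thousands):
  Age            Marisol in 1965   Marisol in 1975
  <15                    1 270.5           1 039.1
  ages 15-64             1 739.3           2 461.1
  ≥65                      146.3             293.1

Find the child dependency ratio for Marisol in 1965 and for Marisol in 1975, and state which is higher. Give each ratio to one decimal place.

Marisol in 1965: 1 270.5 / 1 739.3 × 100 = 73.0
Marisol in 1975: 1 039.1 / 2 461.1 × 100 = 42.2

Marisol in 1965: 73.0
Marisol in 1975: 42.2
Higher: Marisol in 1965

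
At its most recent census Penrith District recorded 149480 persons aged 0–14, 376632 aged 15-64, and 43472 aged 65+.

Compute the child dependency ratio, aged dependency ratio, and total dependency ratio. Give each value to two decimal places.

Youth dependency ratio = 149480 / 376632 × 100 = 39.69
Old-age dependency ratio = 43472 / 376632 × 100 = 11.54
Total dependency ratio = (149480 + 43472) / 376632 × 100 = 192952 / 376632 × 100 = 51.23

Youth dependency ratio: 39.69
Old-age dependency ratio: 11.54
Total dependency ratio: 51.23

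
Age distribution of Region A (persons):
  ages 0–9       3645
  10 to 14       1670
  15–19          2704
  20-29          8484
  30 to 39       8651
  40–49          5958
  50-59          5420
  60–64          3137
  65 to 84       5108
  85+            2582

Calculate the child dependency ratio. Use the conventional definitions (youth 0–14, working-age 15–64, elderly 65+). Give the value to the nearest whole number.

0–14: 3645 + 1670 = 5315
15–64: 2704 + 8484 + 8651 + 5958 + 5420 + 3137 = 34354
65+: 5108 + 2582 = 7690
Youth dependency ratio = 5315 / 34354 × 100 = 15

Youth dependency ratio: 15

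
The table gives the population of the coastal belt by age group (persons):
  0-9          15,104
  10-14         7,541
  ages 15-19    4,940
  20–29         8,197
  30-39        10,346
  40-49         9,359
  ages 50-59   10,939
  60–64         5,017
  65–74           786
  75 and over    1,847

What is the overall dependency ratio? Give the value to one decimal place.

0–14: 15,104 + 7,541 = 22,645
15–64: 4,940 + 8,197 + 10,346 + 9,359 + 10,939 + 5,017 = 48,798
65+: 786 + 1,847 = 2,633
Total dependency ratio = (22,645 + 2,633) / 48,798 × 100 = 25,278 / 48,798 × 100 = 51.8

Total dependency ratio: 51.8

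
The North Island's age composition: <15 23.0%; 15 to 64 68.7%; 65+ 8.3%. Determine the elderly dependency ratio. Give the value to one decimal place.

Old-age dependency ratio = 8.3 / 68.7 × 100 = 12.1

Old-age dependency ratio: 12.1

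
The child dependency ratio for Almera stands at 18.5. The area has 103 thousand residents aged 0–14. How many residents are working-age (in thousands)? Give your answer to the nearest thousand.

Working-age: 557

Youth dependency ratio = youth / working-age × 100
18.5 = 103 / W × 100
⇒ 557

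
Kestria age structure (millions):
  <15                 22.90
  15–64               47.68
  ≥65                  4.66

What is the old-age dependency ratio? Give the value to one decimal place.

Old-age dependency ratio: 9.8

Old-age dependency ratio = 4.66 / 47.68 × 100 = 9.8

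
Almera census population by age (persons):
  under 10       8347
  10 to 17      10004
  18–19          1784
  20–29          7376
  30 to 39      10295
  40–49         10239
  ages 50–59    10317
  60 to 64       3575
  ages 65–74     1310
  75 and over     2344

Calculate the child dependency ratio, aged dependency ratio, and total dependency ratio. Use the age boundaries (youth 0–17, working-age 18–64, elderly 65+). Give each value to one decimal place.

0–17: 8347 + 10004 = 18351
18–64: 1784 + 7376 + 10295 + 10239 + 10317 + 3575 = 43586
65+: 1310 + 2344 = 3654
Youth dependency ratio = 18351 / 43586 × 100 = 42.1
Old-age dependency ratio = 3654 / 43586 × 100 = 8.4
Total dependency ratio = (18351 + 3654) / 43586 × 100 = 22005 / 43586 × 100 = 50.5

Youth dependency ratio: 42.1
Old-age dependency ratio: 8.4
Total dependency ratio: 50.5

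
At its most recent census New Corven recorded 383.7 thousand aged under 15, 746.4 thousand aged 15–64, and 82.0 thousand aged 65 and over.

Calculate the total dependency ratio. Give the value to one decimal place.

Total dependency ratio: 62.4

Total dependency ratio = (383.7 + 82.0) / 746.4 × 100 = 465.7 / 746.4 × 100 = 62.4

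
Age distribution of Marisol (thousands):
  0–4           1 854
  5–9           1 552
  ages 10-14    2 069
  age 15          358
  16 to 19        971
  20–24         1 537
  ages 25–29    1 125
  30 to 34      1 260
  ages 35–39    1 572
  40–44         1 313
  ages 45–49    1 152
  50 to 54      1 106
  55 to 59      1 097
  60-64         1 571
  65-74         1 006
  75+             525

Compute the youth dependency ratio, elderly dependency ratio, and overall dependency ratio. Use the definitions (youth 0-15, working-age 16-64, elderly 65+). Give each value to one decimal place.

Youth dependency ratio: 45.9
Old-age dependency ratio: 12.1
Total dependency ratio: 58.0

0–15: 1 854 + 1 552 + 2 069 + 358 = 5 833
16–64: 971 + 1 537 + 1 125 + 1 260 + 1 572 + 1 313 + 1 152 + 1 106 + 1 097 + 1 571 = 12 704
65+: 1 006 + 525 = 1 531
Youth dependency ratio = 5 833 / 12 704 × 100 = 45.9
Old-age dependency ratio = 1 531 / 12 704 × 100 = 12.1
Total dependency ratio = (5 833 + 1 531) / 12 704 × 100 = 7 364 / 12 704 × 100 = 58.0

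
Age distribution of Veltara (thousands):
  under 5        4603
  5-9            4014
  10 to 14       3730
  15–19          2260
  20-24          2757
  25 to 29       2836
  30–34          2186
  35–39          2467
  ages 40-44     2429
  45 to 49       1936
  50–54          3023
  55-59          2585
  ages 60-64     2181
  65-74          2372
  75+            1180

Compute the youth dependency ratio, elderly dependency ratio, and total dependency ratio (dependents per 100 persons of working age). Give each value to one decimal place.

0–14: 4603 + 4014 + 3730 = 12347
15–64: 2260 + 2757 + 2836 + 2186 + 2467 + 2429 + 1936 + 3023 + 2585 + 2181 = 24660
65+: 2372 + 1180 = 3552
Youth dependency ratio = 12347 / 24660 × 100 = 50.1
Old-age dependency ratio = 3552 / 24660 × 100 = 14.4
Total dependency ratio = (12347 + 3552) / 24660 × 100 = 15899 / 24660 × 100 = 64.5

Youth dependency ratio: 50.1
Old-age dependency ratio: 14.4
Total dependency ratio: 64.5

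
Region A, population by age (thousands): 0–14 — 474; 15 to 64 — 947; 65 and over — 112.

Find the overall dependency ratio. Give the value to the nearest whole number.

Total dependency ratio: 62

Total dependency ratio = (474 + 112) / 947 × 100 = 586 / 947 × 100 = 62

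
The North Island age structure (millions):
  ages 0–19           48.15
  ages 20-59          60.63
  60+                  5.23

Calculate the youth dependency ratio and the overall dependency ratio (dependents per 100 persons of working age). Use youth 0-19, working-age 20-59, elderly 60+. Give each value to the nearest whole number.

Youth dependency ratio = 48.15 / 60.63 × 100 = 79
Total dependency ratio = (48.15 + 5.23) / 60.63 × 100 = 53.38 / 60.63 × 100 = 88

Youth dependency ratio: 79
Total dependency ratio: 88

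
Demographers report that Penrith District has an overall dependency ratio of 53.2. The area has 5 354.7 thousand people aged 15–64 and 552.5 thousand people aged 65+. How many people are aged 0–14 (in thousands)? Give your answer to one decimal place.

Aged 0–14: 2 296.2

Total dependency ratio = (youth + elderly) / working-age × 100
53.2 = (Y + 552.5) / 5 354.7 × 100
⇒ 2 296.2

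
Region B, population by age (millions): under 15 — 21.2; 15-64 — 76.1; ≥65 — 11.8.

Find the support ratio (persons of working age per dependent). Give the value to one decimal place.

Support ratio = 76.1 / (21.2 + 11.8) = 76.1 / 33.0 = 2.3

Support ratio: 2.3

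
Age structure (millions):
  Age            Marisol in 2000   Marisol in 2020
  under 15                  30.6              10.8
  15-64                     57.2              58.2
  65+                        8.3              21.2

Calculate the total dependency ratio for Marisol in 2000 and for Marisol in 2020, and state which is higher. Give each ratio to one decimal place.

Marisol in 2000: 68.0
Marisol in 2020: 55.0
Higher: Marisol in 2000

Marisol in 2000: (30.6 + 8.3) / 57.2 × 100 = 38.9 / 57.2 × 100 = 68.0
Marisol in 2020: (10.8 + 21.2) / 58.2 × 100 = 32.0 / 58.2 × 100 = 55.0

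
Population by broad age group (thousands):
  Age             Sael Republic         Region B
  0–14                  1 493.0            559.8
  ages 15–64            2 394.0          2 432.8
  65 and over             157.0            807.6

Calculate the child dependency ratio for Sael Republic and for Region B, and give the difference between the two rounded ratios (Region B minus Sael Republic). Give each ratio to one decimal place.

Sael Republic: 1 493.0 / 2 394.0 × 100 = 62.4
Region B: 559.8 / 2 432.8 × 100 = 23.0

Sael Republic: 62.4
Region B: 23.0
Difference: -39.4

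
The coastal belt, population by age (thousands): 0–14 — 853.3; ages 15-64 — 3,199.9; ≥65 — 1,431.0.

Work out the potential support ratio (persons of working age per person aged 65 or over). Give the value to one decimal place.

Potential support ratio = 3,199.9 / 1,431.0 = 2.2

Potential support ratio: 2.2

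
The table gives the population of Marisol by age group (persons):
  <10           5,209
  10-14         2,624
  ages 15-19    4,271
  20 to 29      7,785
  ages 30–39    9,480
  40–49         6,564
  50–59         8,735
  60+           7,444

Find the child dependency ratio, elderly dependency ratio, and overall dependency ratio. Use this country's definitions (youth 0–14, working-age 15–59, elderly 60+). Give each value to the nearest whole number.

Youth dependency ratio: 21
Old-age dependency ratio: 20
Total dependency ratio: 41

0–14: 5,209 + 2,624 = 7,833
15–59: 4,271 + 7,785 + 9,480 + 6,564 + 8,735 = 36,835
60+: 7,444
Youth dependency ratio = 7,833 / 36,835 × 100 = 21
Old-age dependency ratio = 7,444 / 36,835 × 100 = 20
Total dependency ratio = (7,833 + 7,444) / 36,835 × 100 = 15,277 / 36,835 × 100 = 41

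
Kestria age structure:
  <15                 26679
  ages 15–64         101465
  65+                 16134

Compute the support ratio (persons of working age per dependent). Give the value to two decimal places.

Support ratio: 2.37

Support ratio = 101465 / (26679 + 16134) = 101465 / 42813 = 2.37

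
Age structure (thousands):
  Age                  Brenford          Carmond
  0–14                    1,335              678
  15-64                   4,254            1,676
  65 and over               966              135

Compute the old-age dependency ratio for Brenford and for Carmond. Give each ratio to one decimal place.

Brenford: 966 / 4,254 × 100 = 22.7
Carmond: 135 / 1,676 × 100 = 8.1

Brenford: 22.7
Carmond: 8.1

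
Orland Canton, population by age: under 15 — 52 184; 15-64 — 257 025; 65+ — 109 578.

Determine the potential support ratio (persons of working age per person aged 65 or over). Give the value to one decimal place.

Potential support ratio: 2.3

Potential support ratio = 257 025 / 109 578 = 2.3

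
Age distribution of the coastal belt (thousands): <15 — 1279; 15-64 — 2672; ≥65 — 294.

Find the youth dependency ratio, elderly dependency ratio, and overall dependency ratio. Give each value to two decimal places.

Youth dependency ratio: 47.87
Old-age dependency ratio: 11.00
Total dependency ratio: 58.87

Youth dependency ratio = 1279 / 2672 × 100 = 47.87
Old-age dependency ratio = 294 / 2672 × 100 = 11.00
Total dependency ratio = (1279 + 294) / 2672 × 100 = 1573 / 2672 × 100 = 58.87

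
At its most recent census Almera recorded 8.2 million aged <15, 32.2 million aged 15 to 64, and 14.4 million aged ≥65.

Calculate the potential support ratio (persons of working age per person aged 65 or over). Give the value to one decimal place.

Potential support ratio: 2.2

Potential support ratio = 32.2 / 14.4 = 2.2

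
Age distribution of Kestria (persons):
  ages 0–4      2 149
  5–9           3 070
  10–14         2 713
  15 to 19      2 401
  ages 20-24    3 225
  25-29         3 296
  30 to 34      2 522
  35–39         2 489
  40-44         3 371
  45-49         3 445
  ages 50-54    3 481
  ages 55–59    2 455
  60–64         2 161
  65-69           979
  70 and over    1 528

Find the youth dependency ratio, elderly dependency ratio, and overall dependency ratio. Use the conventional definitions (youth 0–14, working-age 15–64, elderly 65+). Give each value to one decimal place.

0–14: 2 149 + 3 070 + 2 713 = 7 932
15–64: 2 401 + 3 225 + 3 296 + 2 522 + 2 489 + 3 371 + 3 445 + 3 481 + 2 455 + 2 161 = 28 846
65+: 979 + 1 528 = 2 507
Youth dependency ratio = 7 932 / 28 846 × 100 = 27.5
Old-age dependency ratio = 2 507 / 28 846 × 100 = 8.7
Total dependency ratio = (7 932 + 2 507) / 28 846 × 100 = 10 439 / 28 846 × 100 = 36.2

Youth dependency ratio: 27.5
Old-age dependency ratio: 8.7
Total dependency ratio: 36.2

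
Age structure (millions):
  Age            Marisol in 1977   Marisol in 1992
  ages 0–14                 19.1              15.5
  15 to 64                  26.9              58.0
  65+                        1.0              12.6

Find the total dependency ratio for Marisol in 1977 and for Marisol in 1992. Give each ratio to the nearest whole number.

Marisol in 1977: (19.1 + 1.0) / 26.9 × 100 = 20.1 / 26.9 × 100 = 75
Marisol in 1992: (15.5 + 12.6) / 58.0 × 100 = 28.1 / 58.0 × 100 = 48

Marisol in 1977: 75
Marisol in 1992: 48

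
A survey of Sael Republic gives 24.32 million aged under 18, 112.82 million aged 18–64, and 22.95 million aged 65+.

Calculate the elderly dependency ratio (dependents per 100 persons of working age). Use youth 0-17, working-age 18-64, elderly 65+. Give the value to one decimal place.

Old-age dependency ratio: 20.3

Old-age dependency ratio = 22.95 / 112.82 × 100 = 20.3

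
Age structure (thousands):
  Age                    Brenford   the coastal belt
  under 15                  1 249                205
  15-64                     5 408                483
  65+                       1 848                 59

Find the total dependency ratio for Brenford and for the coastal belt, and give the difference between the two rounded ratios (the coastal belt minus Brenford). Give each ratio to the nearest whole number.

Brenford: (1 249 + 1 848) / 5 408 × 100 = 3 097 / 5 408 × 100 = 57
the coastal belt: (205 + 59) / 483 × 100 = 264 / 483 × 100 = 55

Brenford: 57
the coastal belt: 55
Difference: -2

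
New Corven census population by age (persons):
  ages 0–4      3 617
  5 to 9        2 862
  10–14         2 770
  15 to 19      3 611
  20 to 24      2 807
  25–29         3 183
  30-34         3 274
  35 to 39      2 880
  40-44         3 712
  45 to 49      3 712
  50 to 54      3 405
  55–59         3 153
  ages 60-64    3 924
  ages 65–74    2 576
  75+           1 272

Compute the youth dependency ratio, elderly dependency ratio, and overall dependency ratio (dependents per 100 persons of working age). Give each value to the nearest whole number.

Youth dependency ratio: 27
Old-age dependency ratio: 11
Total dependency ratio: 39

0–14: 3 617 + 2 862 + 2 770 = 9 249
15–64: 3 611 + 2 807 + 3 183 + 3 274 + 2 880 + 3 712 + 3 712 + 3 405 + 3 153 + 3 924 = 33 661
65+: 2 576 + 1 272 = 3 848
Youth dependency ratio = 9 249 / 33 661 × 100 = 27
Old-age dependency ratio = 3 848 / 33 661 × 100 = 11
Total dependency ratio = (9 249 + 3 848) / 33 661 × 100 = 13 097 / 33 661 × 100 = 39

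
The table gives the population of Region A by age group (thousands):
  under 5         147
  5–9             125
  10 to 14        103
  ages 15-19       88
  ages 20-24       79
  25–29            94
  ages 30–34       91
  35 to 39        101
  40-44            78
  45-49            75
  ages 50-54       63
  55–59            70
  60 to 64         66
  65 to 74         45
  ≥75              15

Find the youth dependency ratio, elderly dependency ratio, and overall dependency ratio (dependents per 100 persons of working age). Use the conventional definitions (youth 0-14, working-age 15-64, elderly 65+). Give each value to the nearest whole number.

0–14: 147 + 125 + 103 = 375
15–64: 88 + 79 + 94 + 91 + 101 + 78 + 75 + 63 + 70 + 66 = 805
65+: 45 + 15 = 60
Youth dependency ratio = 375 / 805 × 100 = 47
Old-age dependency ratio = 60 / 805 × 100 = 7
Total dependency ratio = (375 + 60) / 805 × 100 = 435 / 805 × 100 = 54

Youth dependency ratio: 47
Old-age dependency ratio: 7
Total dependency ratio: 54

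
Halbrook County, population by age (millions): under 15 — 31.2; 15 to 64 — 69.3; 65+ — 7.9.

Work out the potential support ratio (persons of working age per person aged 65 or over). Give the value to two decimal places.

Potential support ratio: 8.77

Potential support ratio = 69.3 / 7.9 = 8.77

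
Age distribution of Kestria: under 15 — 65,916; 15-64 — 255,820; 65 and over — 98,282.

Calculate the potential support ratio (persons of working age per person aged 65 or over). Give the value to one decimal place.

Potential support ratio: 2.6

Potential support ratio = 255,820 / 98,282 = 2.6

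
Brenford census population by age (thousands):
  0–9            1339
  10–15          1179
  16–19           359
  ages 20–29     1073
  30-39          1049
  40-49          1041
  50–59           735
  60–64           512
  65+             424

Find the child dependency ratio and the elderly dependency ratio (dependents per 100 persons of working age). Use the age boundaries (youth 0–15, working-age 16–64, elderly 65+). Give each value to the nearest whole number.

0–15: 1339 + 1179 = 2518
16–64: 359 + 1073 + 1049 + 1041 + 735 + 512 = 4769
65+: 424
Youth dependency ratio = 2518 / 4769 × 100 = 53
Old-age dependency ratio = 424 / 4769 × 100 = 9

Youth dependency ratio: 53
Old-age dependency ratio: 9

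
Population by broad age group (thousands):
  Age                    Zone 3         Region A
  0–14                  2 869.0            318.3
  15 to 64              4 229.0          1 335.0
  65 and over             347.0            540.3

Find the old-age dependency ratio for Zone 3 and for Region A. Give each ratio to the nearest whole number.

Zone 3: 347.0 / 4 229.0 × 100 = 8
Region A: 540.3 / 1 335.0 × 100 = 40

Zone 3: 8
Region A: 40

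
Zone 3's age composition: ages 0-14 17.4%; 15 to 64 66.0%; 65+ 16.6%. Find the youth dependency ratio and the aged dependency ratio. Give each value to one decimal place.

Youth dependency ratio: 26.4
Old-age dependency ratio: 25.2

Youth dependency ratio = 17.4 / 66.0 × 100 = 26.4
Old-age dependency ratio = 16.6 / 66.0 × 100 = 25.2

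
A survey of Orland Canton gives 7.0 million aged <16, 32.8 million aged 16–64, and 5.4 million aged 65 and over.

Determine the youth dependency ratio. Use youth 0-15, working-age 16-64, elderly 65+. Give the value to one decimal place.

Youth dependency ratio = 7.0 / 32.8 × 100 = 21.3

Youth dependency ratio: 21.3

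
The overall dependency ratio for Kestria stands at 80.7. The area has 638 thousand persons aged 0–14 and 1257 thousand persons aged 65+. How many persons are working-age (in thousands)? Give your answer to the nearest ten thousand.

Working-age: 2350

Total dependency ratio = (youth + elderly) / working-age × 100
80.7 = (638 + 1257) / W × 100
⇒ 2350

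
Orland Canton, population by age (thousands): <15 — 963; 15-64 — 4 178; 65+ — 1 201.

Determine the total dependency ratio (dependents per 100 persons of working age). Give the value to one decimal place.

Total dependency ratio: 51.8

Total dependency ratio = (963 + 1 201) / 4 178 × 100 = 2 164 / 4 178 × 100 = 51.8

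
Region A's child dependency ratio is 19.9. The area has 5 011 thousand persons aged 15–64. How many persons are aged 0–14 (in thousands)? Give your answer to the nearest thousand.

Aged 0–14: 997

Youth dependency ratio = youth / working-age × 100
19.9 = Y / 5 011 × 100
⇒ 997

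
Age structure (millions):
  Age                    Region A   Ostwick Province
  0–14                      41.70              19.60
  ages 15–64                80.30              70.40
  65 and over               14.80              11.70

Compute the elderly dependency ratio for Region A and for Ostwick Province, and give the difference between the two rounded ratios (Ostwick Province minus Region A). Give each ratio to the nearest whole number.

Region A: 18
Ostwick Province: 17
Difference: -1

Region A: 14.80 / 80.30 × 100 = 18
Ostwick Province: 11.70 / 70.40 × 100 = 17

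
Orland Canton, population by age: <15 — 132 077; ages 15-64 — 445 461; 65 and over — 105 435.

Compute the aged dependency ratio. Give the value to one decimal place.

Old-age dependency ratio = 105 435 / 445 461 × 100 = 23.7

Old-age dependency ratio: 23.7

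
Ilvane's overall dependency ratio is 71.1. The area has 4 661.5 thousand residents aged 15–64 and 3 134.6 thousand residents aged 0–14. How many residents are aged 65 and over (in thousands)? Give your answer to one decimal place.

Total dependency ratio = (youth + elderly) / working-age × 100
71.1 = (3 134.6 + E) / 4 661.5 × 100
⇒ 179.7

Aged 65 and over: 179.7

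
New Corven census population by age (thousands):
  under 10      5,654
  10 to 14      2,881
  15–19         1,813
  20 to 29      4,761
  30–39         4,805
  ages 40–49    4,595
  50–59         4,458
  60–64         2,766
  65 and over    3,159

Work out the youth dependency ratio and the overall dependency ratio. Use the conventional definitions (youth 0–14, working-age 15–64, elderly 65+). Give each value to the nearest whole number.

Youth dependency ratio: 37
Total dependency ratio: 50

0–14: 5,654 + 2,881 = 8,535
15–64: 1,813 + 4,761 + 4,805 + 4,595 + 4,458 + 2,766 = 23,198
65+: 3,159
Youth dependency ratio = 8,535 / 23,198 × 100 = 37
Total dependency ratio = (8,535 + 3,159) / 23,198 × 100 = 11,694 / 23,198 × 100 = 50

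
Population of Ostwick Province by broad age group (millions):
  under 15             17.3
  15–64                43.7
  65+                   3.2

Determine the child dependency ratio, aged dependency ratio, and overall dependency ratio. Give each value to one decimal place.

Youth dependency ratio: 39.6
Old-age dependency ratio: 7.3
Total dependency ratio: 46.9

Youth dependency ratio = 17.3 / 43.7 × 100 = 39.6
Old-age dependency ratio = 3.2 / 43.7 × 100 = 7.3
Total dependency ratio = (17.3 + 3.2) / 43.7 × 100 = 20.5 / 43.7 × 100 = 46.9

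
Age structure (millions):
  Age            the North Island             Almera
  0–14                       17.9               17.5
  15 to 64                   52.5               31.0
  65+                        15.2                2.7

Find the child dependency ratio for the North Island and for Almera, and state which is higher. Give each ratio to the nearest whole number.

the North Island: 34
Almera: 56
Higher: Almera

the North Island: 17.9 / 52.5 × 100 = 34
Almera: 17.5 / 31.0 × 100 = 56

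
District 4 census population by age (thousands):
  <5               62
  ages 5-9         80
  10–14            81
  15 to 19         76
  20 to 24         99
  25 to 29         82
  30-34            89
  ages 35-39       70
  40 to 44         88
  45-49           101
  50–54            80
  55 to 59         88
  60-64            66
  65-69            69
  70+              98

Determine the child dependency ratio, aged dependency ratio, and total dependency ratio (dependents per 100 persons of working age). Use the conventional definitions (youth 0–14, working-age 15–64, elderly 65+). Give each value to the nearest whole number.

0–14: 62 + 80 + 81 = 223
15–64: 76 + 99 + 82 + 89 + 70 + 88 + 101 + 80 + 88 + 66 = 839
65+: 69 + 98 = 167
Youth dependency ratio = 223 / 839 × 100 = 27
Old-age dependency ratio = 167 / 839 × 100 = 20
Total dependency ratio = (223 + 167) / 839 × 100 = 390 / 839 × 100 = 46

Youth dependency ratio: 27
Old-age dependency ratio: 20
Total dependency ratio: 46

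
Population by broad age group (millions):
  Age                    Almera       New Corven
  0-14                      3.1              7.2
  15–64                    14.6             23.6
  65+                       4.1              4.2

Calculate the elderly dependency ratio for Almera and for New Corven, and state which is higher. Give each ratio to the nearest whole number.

Almera: 4.1 / 14.6 × 100 = 28
New Corven: 4.2 / 23.6 × 100 = 18

Almera: 28
New Corven: 18
Higher: Almera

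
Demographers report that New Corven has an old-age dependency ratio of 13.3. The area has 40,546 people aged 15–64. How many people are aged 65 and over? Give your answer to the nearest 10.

Aged 65 and over: 5,390

Old-age dependency ratio = elderly / working-age × 100
13.3 = E / 40,546 × 100
⇒ 5,390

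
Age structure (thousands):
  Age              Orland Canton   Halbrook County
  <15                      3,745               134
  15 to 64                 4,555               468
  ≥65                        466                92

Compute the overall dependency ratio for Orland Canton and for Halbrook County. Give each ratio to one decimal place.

Orland Canton: 92.4
Halbrook County: 48.3

Orland Canton: (3,745 + 466) / 4,555 × 100 = 4,211 / 4,555 × 100 = 92.4
Halbrook County: (134 + 92) / 468 × 100 = 226 / 468 × 100 = 48.3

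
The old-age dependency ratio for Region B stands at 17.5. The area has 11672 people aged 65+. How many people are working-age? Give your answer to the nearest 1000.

Working-age: 67000

Old-age dependency ratio = elderly / working-age × 100
17.5 = 11672 / W × 100
⇒ 67000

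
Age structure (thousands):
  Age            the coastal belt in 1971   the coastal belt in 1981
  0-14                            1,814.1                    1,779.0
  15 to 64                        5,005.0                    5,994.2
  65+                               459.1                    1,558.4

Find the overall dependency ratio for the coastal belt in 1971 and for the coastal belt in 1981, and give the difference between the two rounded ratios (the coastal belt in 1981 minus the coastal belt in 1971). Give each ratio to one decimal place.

the coastal belt in 1971: (1,814.1 + 459.1) / 5,005.0 × 100 = 2,273.2 / 5,005.0 × 100 = 45.4
the coastal belt in 1981: (1,779.0 + 1,558.4) / 5,994.2 × 100 = 3,337.4 / 5,994.2 × 100 = 55.7

the coastal belt in 1971: 45.4
the coastal belt in 1981: 55.7
Difference: +10.3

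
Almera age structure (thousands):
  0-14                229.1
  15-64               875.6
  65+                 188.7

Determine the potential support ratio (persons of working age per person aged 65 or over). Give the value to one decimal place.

Potential support ratio = 875.6 / 188.7 = 4.6

Potential support ratio: 4.6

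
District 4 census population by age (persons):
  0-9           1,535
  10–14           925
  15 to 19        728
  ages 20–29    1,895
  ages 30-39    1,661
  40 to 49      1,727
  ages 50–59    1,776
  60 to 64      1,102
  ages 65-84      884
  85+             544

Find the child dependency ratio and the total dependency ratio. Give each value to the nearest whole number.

Youth dependency ratio: 28
Total dependency ratio: 44

0–14: 1,535 + 925 = 2,460
15–64: 728 + 1,895 + 1,661 + 1,727 + 1,776 + 1,102 = 8,889
65+: 884 + 544 = 1,428
Youth dependency ratio = 2,460 / 8,889 × 100 = 28
Total dependency ratio = (2,460 + 1,428) / 8,889 × 100 = 3,888 / 8,889 × 100 = 44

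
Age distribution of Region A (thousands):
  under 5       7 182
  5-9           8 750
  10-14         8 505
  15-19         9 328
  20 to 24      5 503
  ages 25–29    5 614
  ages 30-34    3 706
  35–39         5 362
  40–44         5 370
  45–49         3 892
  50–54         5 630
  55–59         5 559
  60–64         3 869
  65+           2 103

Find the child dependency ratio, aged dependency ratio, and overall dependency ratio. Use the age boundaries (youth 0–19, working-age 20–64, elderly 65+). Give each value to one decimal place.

0–19: 7 182 + 8 750 + 8 505 + 9 328 = 33 765
20–64: 5 503 + 5 614 + 3 706 + 5 362 + 5 370 + 3 892 + 5 630 + 5 559 + 3 869 = 44 505
65+: 2 103
Youth dependency ratio = 33 765 / 44 505 × 100 = 75.9
Old-age dependency ratio = 2 103 / 44 505 × 100 = 4.7
Total dependency ratio = (33 765 + 2 103) / 44 505 × 100 = 35 868 / 44 505 × 100 = 80.6

Youth dependency ratio: 75.9
Old-age dependency ratio: 4.7
Total dependency ratio: 80.6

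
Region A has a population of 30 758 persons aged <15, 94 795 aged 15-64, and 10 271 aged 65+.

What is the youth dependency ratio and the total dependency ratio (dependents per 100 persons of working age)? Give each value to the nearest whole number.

Youth dependency ratio = 30 758 / 94 795 × 100 = 32
Total dependency ratio = (30 758 + 10 271) / 94 795 × 100 = 41 029 / 94 795 × 100 = 43

Youth dependency ratio: 32
Total dependency ratio: 43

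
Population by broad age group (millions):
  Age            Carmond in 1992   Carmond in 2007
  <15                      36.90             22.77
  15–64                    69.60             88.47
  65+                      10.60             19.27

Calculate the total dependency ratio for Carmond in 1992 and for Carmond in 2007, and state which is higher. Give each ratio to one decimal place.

Carmond in 1992: 68.2
Carmond in 2007: 47.5
Higher: Carmond in 1992

Carmond in 1992: (36.90 + 10.60) / 69.60 × 100 = 47.50 / 69.60 × 100 = 68.2
Carmond in 2007: (22.77 + 19.27) / 88.47 × 100 = 42.04 / 88.47 × 100 = 47.5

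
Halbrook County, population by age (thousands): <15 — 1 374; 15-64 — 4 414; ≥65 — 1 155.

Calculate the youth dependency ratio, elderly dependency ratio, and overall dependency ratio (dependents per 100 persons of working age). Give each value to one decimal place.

Youth dependency ratio = 1 374 / 4 414 × 100 = 31.1
Old-age dependency ratio = 1 155 / 4 414 × 100 = 26.2
Total dependency ratio = (1 374 + 1 155) / 4 414 × 100 = 2 529 / 4 414 × 100 = 57.3

Youth dependency ratio: 31.1
Old-age dependency ratio: 26.2
Total dependency ratio: 57.3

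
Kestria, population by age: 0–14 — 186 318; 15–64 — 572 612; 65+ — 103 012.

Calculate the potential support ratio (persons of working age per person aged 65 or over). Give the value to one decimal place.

Potential support ratio: 5.6

Potential support ratio = 572 612 / 103 012 = 5.6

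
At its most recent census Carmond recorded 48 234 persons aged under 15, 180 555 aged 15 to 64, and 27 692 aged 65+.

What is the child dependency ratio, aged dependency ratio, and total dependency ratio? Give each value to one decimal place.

Youth dependency ratio = 48 234 / 180 555 × 100 = 26.7
Old-age dependency ratio = 27 692 / 180 555 × 100 = 15.3
Total dependency ratio = (48 234 + 27 692) / 180 555 × 100 = 75 926 / 180 555 × 100 = 42.1

Youth dependency ratio: 26.7
Old-age dependency ratio: 15.3
Total dependency ratio: 42.1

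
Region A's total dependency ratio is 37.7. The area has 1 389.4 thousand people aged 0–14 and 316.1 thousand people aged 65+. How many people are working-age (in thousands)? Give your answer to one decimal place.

Working-age: 4 523.9

Total dependency ratio = (youth + elderly) / working-age × 100
37.7 = (1 389.4 + 316.1) / W × 100
⇒ 4 523.9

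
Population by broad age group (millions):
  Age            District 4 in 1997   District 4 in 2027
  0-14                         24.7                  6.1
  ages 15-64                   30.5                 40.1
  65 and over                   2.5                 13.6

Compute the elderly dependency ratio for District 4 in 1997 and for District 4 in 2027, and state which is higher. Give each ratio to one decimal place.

District 4 in 1997: 2.5 / 30.5 × 100 = 8.2
District 4 in 2027: 13.6 / 40.1 × 100 = 33.9

District 4 in 1997: 8.2
District 4 in 2027: 33.9
Higher: District 4 in 2027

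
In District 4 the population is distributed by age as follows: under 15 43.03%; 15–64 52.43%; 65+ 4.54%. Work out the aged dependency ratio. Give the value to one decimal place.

Old-age dependency ratio = 4.54 / 52.43 × 100 = 8.7

Old-age dependency ratio: 8.7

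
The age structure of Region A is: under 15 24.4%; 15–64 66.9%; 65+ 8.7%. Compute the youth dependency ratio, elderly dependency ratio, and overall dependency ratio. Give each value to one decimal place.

Youth dependency ratio: 36.5
Old-age dependency ratio: 13.0
Total dependency ratio: 49.5

Youth dependency ratio = 24.4 / 66.9 × 100 = 36.5
Old-age dependency ratio = 8.7 / 66.9 × 100 = 13.0
Total dependency ratio = (24.4 + 8.7) / 66.9 × 100 = 33.1 / 66.9 × 100 = 49.5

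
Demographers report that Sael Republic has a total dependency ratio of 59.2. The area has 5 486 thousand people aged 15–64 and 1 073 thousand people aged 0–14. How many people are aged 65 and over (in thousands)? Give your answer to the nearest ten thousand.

Aged 65 and over: 2 170

Total dependency ratio = (youth + elderly) / working-age × 100
59.2 = (1 073 + E) / 5 486 × 100
⇒ 2 170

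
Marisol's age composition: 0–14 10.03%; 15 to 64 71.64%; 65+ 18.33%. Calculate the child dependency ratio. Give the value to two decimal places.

Youth dependency ratio = 10.03 / 71.64 × 100 = 14.00

Youth dependency ratio: 14.00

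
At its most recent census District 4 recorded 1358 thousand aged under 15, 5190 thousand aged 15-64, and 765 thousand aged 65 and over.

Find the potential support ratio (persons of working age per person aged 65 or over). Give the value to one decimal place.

Potential support ratio: 6.8

Potential support ratio = 5190 / 765 = 6.8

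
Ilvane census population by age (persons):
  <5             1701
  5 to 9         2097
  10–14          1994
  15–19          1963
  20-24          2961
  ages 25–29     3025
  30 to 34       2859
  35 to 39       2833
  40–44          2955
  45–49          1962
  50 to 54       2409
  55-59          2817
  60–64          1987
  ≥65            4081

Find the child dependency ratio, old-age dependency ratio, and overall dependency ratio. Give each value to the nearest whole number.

Youth dependency ratio: 22
Old-age dependency ratio: 16
Total dependency ratio: 38

0–14: 1701 + 2097 + 1994 = 5792
15–64: 1963 + 2961 + 3025 + 2859 + 2833 + 2955 + 1962 + 2409 + 2817 + 1987 = 25771
65+: 4081
Youth dependency ratio = 5792 / 25771 × 100 = 22
Old-age dependency ratio = 4081 / 25771 × 100 = 16
Total dependency ratio = (5792 + 4081) / 25771 × 100 = 9873 / 25771 × 100 = 38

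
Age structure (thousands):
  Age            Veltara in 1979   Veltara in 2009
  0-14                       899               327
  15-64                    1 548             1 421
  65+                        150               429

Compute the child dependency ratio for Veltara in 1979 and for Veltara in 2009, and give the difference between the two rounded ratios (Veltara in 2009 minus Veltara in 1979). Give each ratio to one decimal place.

Veltara in 1979: 899 / 1 548 × 100 = 58.1
Veltara in 2009: 327 / 1 421 × 100 = 23.0

Veltara in 1979: 58.1
Veltara in 2009: 23.0
Difference: -35.1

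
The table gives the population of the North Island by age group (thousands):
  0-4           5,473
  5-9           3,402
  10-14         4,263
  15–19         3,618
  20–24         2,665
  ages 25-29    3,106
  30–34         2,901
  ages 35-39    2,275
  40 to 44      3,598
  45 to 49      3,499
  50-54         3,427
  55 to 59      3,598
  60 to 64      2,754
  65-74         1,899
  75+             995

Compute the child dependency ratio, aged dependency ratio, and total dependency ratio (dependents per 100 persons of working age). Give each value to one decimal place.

0–14: 5,473 + 3,402 + 4,263 = 13,138
15–64: 3,618 + 2,665 + 3,106 + 2,901 + 2,275 + 3,598 + 3,499 + 3,427 + 3,598 + 2,754 = 31,441
65+: 1,899 + 995 = 2,894
Youth dependency ratio = 13,138 / 31,441 × 100 = 41.8
Old-age dependency ratio = 2,894 / 31,441 × 100 = 9.2
Total dependency ratio = (13,138 + 2,894) / 31,441 × 100 = 16,032 / 31,441 × 100 = 51.0

Youth dependency ratio: 41.8
Old-age dependency ratio: 9.2
Total dependency ratio: 51.0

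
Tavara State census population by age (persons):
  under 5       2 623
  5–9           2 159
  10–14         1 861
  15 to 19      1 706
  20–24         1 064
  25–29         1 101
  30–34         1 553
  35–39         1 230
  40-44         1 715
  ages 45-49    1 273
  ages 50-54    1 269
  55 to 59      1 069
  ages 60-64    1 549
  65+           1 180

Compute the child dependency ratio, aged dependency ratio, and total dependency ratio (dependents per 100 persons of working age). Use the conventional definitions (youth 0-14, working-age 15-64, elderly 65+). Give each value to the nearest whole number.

0–14: 2 623 + 2 159 + 1 861 = 6 643
15–64: 1 706 + 1 064 + 1 101 + 1 553 + 1 230 + 1 715 + 1 273 + 1 269 + 1 069 + 1 549 = 13 529
65+: 1 180
Youth dependency ratio = 6 643 / 13 529 × 100 = 49
Old-age dependency ratio = 1 180 / 13 529 × 100 = 9
Total dependency ratio = (6 643 + 1 180) / 13 529 × 100 = 7 823 / 13 529 × 100 = 58

Youth dependency ratio: 49
Old-age dependency ratio: 9
Total dependency ratio: 58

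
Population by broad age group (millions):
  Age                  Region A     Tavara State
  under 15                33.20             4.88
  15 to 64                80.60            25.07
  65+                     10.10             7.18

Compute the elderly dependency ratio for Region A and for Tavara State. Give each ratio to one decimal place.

Region A: 12.5
Tavara State: 28.6

Region A: 10.10 / 80.60 × 100 = 12.5
Tavara State: 7.18 / 25.07 × 100 = 28.6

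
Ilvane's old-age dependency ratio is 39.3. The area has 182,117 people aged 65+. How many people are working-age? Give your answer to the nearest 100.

Working-age: 463,400

Old-age dependency ratio = elderly / working-age × 100
39.3 = 182,117 / W × 100
⇒ 463,400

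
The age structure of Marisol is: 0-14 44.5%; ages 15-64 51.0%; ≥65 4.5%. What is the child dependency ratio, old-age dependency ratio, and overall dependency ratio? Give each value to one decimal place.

Youth dependency ratio: 87.3
Old-age dependency ratio: 8.8
Total dependency ratio: 96.1

Youth dependency ratio = 44.5 / 51.0 × 100 = 87.3
Old-age dependency ratio = 4.5 / 51.0 × 100 = 8.8
Total dependency ratio = (44.5 + 4.5) / 51.0 × 100 = 49.0 / 51.0 × 100 = 96.1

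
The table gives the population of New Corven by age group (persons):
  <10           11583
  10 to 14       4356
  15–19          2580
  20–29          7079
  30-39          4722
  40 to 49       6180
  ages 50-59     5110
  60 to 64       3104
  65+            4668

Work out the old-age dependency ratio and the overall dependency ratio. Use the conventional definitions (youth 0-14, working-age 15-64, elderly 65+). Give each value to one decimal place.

Old-age dependency ratio: 16.2
Total dependency ratio: 71.6

0–14: 11583 + 4356 = 15939
15–64: 2580 + 7079 + 4722 + 6180 + 5110 + 3104 = 28775
65+: 4668
Old-age dependency ratio = 4668 / 28775 × 100 = 16.2
Total dependency ratio = (15939 + 4668) / 28775 × 100 = 20607 / 28775 × 100 = 71.6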